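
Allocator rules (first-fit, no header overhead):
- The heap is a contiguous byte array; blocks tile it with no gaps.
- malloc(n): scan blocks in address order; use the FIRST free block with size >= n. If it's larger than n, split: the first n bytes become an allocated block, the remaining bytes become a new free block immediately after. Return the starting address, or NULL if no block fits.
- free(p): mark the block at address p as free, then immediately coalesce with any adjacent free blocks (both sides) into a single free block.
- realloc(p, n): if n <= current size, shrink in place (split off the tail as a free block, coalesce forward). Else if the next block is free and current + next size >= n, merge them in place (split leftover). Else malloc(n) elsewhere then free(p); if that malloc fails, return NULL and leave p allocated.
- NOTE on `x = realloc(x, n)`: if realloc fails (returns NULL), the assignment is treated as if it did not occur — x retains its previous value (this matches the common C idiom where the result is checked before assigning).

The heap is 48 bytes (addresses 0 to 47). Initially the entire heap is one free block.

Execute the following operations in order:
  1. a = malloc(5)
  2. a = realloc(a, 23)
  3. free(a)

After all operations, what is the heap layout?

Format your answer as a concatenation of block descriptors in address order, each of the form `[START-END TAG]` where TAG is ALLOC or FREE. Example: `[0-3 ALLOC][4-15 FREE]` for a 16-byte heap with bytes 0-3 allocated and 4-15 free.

Answer: [0-47 FREE]

Derivation:
Op 1: a = malloc(5) -> a = 0; heap: [0-4 ALLOC][5-47 FREE]
Op 2: a = realloc(a, 23) -> a = 0; heap: [0-22 ALLOC][23-47 FREE]
Op 3: free(a) -> (freed a); heap: [0-47 FREE]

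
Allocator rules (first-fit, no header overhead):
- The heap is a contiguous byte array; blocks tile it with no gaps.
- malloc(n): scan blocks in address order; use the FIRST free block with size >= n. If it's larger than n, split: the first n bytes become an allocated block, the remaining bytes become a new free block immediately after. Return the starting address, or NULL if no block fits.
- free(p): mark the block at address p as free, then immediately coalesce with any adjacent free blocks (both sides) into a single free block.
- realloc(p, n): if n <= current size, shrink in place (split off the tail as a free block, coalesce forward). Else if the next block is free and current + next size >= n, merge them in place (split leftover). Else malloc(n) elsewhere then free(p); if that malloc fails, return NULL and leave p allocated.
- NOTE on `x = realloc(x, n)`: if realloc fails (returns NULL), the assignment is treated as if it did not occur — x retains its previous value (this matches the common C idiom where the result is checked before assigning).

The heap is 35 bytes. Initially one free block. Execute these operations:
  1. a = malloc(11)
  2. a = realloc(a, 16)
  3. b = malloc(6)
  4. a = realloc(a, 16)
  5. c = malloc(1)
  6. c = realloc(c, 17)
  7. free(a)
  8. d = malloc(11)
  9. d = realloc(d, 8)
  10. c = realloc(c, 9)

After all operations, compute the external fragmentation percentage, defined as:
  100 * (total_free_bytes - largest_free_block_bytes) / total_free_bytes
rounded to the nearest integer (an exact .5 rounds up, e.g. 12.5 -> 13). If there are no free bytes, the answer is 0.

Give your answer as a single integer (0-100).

Op 1: a = malloc(11) -> a = 0; heap: [0-10 ALLOC][11-34 FREE]
Op 2: a = realloc(a, 16) -> a = 0; heap: [0-15 ALLOC][16-34 FREE]
Op 3: b = malloc(6) -> b = 16; heap: [0-15 ALLOC][16-21 ALLOC][22-34 FREE]
Op 4: a = realloc(a, 16) -> a = 0; heap: [0-15 ALLOC][16-21 ALLOC][22-34 FREE]
Op 5: c = malloc(1) -> c = 22; heap: [0-15 ALLOC][16-21 ALLOC][22-22 ALLOC][23-34 FREE]
Op 6: c = realloc(c, 17) -> NULL (c unchanged); heap: [0-15 ALLOC][16-21 ALLOC][22-22 ALLOC][23-34 FREE]
Op 7: free(a) -> (freed a); heap: [0-15 FREE][16-21 ALLOC][22-22 ALLOC][23-34 FREE]
Op 8: d = malloc(11) -> d = 0; heap: [0-10 ALLOC][11-15 FREE][16-21 ALLOC][22-22 ALLOC][23-34 FREE]
Op 9: d = realloc(d, 8) -> d = 0; heap: [0-7 ALLOC][8-15 FREE][16-21 ALLOC][22-22 ALLOC][23-34 FREE]
Op 10: c = realloc(c, 9) -> c = 22; heap: [0-7 ALLOC][8-15 FREE][16-21 ALLOC][22-30 ALLOC][31-34 FREE]
Free blocks: [8 4] total_free=12 largest=8 -> 100*(12-8)/12 = 400/12 ≈ 33.333 -> rounds to 33

Answer: 33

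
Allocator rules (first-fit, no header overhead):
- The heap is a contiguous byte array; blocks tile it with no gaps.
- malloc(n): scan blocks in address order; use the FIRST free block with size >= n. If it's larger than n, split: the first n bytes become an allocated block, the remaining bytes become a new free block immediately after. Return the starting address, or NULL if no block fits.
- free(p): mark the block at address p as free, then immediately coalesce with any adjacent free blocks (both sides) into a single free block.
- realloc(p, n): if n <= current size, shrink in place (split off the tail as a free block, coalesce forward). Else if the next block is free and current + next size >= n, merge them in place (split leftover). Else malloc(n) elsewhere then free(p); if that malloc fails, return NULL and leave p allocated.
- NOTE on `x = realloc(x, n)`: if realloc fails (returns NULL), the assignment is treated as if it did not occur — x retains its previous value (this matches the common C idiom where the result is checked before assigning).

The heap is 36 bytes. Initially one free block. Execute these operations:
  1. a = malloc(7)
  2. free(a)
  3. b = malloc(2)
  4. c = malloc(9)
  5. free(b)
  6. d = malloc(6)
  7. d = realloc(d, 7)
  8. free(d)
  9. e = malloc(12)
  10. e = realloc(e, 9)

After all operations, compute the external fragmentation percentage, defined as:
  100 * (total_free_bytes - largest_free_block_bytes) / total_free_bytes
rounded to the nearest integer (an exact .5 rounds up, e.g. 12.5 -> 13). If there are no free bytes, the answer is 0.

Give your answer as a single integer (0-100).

Answer: 11

Derivation:
Op 1: a = malloc(7) -> a = 0; heap: [0-6 ALLOC][7-35 FREE]
Op 2: free(a) -> (freed a); heap: [0-35 FREE]
Op 3: b = malloc(2) -> b = 0; heap: [0-1 ALLOC][2-35 FREE]
Op 4: c = malloc(9) -> c = 2; heap: [0-1 ALLOC][2-10 ALLOC][11-35 FREE]
Op 5: free(b) -> (freed b); heap: [0-1 FREE][2-10 ALLOC][11-35 FREE]
Op 6: d = malloc(6) -> d = 11; heap: [0-1 FREE][2-10 ALLOC][11-16 ALLOC][17-35 FREE]
Op 7: d = realloc(d, 7) -> d = 11; heap: [0-1 FREE][2-10 ALLOC][11-17 ALLOC][18-35 FREE]
Op 8: free(d) -> (freed d); heap: [0-1 FREE][2-10 ALLOC][11-35 FREE]
Op 9: e = malloc(12) -> e = 11; heap: [0-1 FREE][2-10 ALLOC][11-22 ALLOC][23-35 FREE]
Op 10: e = realloc(e, 9) -> e = 11; heap: [0-1 FREE][2-10 ALLOC][11-19 ALLOC][20-35 FREE]
Free blocks: [2 16] total_free=18 largest=16 -> 100*(18-16)/18 = 200/18 ≈ 11.111 -> rounds to 11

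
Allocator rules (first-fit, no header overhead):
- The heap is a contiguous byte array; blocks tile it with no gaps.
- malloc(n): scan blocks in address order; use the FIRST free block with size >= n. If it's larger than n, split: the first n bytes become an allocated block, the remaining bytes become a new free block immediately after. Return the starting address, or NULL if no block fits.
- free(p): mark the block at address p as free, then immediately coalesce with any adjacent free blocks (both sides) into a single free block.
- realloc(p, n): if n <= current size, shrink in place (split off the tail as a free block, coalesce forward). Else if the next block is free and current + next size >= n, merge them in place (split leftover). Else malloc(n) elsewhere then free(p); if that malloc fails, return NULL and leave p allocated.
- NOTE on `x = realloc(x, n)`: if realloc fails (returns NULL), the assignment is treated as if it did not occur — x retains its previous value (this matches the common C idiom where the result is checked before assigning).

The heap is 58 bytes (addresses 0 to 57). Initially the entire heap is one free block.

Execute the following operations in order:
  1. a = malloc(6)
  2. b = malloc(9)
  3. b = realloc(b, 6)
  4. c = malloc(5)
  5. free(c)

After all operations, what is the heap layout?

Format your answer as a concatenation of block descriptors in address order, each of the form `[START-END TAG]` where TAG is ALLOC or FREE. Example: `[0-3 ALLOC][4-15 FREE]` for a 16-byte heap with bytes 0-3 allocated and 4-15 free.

Op 1: a = malloc(6) -> a = 0; heap: [0-5 ALLOC][6-57 FREE]
Op 2: b = malloc(9) -> b = 6; heap: [0-5 ALLOC][6-14 ALLOC][15-57 FREE]
Op 3: b = realloc(b, 6) -> b = 6; heap: [0-5 ALLOC][6-11 ALLOC][12-57 FREE]
Op 4: c = malloc(5) -> c = 12; heap: [0-5 ALLOC][6-11 ALLOC][12-16 ALLOC][17-57 FREE]
Op 5: free(c) -> (freed c); heap: [0-5 ALLOC][6-11 ALLOC][12-57 FREE]

Answer: [0-5 ALLOC][6-11 ALLOC][12-57 FREE]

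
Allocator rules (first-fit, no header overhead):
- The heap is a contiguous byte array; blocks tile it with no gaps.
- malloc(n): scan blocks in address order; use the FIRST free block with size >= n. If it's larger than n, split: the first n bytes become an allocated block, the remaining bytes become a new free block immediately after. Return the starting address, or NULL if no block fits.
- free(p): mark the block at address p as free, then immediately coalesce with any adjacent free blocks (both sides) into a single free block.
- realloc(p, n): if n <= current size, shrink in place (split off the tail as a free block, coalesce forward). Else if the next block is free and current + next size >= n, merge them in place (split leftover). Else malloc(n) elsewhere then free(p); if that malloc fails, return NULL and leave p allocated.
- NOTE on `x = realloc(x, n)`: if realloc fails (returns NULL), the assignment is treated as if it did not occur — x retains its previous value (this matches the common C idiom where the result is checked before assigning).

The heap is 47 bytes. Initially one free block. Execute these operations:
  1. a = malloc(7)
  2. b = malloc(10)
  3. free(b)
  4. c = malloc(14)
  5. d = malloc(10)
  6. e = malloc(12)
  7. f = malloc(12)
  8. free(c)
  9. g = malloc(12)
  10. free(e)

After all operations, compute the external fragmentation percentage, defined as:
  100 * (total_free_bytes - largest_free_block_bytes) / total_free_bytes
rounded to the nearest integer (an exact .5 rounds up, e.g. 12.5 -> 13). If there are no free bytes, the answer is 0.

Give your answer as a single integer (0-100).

Answer: 11

Derivation:
Op 1: a = malloc(7) -> a = 0; heap: [0-6 ALLOC][7-46 FREE]
Op 2: b = malloc(10) -> b = 7; heap: [0-6 ALLOC][7-16 ALLOC][17-46 FREE]
Op 3: free(b) -> (freed b); heap: [0-6 ALLOC][7-46 FREE]
Op 4: c = malloc(14) -> c = 7; heap: [0-6 ALLOC][7-20 ALLOC][21-46 FREE]
Op 5: d = malloc(10) -> d = 21; heap: [0-6 ALLOC][7-20 ALLOC][21-30 ALLOC][31-46 FREE]
Op 6: e = malloc(12) -> e = 31; heap: [0-6 ALLOC][7-20 ALLOC][21-30 ALLOC][31-42 ALLOC][43-46 FREE]
Op 7: f = malloc(12) -> f = NULL; heap: [0-6 ALLOC][7-20 ALLOC][21-30 ALLOC][31-42 ALLOC][43-46 FREE]
Op 8: free(c) -> (freed c); heap: [0-6 ALLOC][7-20 FREE][21-30 ALLOC][31-42 ALLOC][43-46 FREE]
Op 9: g = malloc(12) -> g = 7; heap: [0-6 ALLOC][7-18 ALLOC][19-20 FREE][21-30 ALLOC][31-42 ALLOC][43-46 FREE]
Op 10: free(e) -> (freed e); heap: [0-6 ALLOC][7-18 ALLOC][19-20 FREE][21-30 ALLOC][31-46 FREE]
Free blocks: [2 16] total_free=18 largest=16 -> 100*(18-16)/18 = 200/18 ≈ 11.111 -> rounds to 11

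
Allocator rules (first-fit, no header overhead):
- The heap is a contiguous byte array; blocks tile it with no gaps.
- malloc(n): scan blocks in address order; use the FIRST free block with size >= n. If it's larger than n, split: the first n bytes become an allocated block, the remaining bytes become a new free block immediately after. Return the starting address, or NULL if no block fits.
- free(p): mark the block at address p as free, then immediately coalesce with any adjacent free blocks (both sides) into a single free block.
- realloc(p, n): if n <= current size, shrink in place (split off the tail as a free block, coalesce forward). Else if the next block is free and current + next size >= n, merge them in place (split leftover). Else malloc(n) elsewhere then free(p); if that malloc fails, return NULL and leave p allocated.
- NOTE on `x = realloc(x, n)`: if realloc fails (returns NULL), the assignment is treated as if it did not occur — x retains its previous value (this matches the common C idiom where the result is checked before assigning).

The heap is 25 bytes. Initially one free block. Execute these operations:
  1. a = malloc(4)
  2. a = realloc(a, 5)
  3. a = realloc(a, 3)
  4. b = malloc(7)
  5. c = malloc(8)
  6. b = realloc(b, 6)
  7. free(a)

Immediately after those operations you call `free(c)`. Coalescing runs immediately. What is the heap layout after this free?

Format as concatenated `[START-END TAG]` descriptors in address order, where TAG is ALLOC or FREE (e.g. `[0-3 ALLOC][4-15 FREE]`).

Op 1: a = malloc(4) -> a = 0; heap: [0-3 ALLOC][4-24 FREE]
Op 2: a = realloc(a, 5) -> a = 0; heap: [0-4 ALLOC][5-24 FREE]
Op 3: a = realloc(a, 3) -> a = 0; heap: [0-2 ALLOC][3-24 FREE]
Op 4: b = malloc(7) -> b = 3; heap: [0-2 ALLOC][3-9 ALLOC][10-24 FREE]
Op 5: c = malloc(8) -> c = 10; heap: [0-2 ALLOC][3-9 ALLOC][10-17 ALLOC][18-24 FREE]
Op 6: b = realloc(b, 6) -> b = 3; heap: [0-2 ALLOC][3-8 ALLOC][9-9 FREE][10-17 ALLOC][18-24 FREE]
Op 7: free(a) -> (freed a); heap: [0-2 FREE][3-8 ALLOC][9-9 FREE][10-17 ALLOC][18-24 FREE]
free(c): c = 10 -> block [10-17 ALLOC]; mark free, coalesce with adjacent free neighbors -> [0-2 FREE][3-8 ALLOC][9-24 FREE]

Answer: [0-2 FREE][3-8 ALLOC][9-24 FREE]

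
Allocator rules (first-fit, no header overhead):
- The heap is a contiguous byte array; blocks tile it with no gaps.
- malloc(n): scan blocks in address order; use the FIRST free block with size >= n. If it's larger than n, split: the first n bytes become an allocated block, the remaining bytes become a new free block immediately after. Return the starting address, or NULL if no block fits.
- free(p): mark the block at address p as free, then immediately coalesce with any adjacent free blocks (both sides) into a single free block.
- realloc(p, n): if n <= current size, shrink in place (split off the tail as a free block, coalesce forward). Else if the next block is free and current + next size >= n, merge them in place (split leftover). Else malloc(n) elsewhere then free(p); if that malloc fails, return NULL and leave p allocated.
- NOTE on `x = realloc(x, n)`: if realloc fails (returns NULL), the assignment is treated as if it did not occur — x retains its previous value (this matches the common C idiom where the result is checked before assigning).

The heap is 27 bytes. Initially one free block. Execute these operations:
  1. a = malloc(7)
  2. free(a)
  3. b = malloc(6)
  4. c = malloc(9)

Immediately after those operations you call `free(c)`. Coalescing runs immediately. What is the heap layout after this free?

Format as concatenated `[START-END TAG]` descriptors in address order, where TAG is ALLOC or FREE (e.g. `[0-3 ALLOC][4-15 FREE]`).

Op 1: a = malloc(7) -> a = 0; heap: [0-6 ALLOC][7-26 FREE]
Op 2: free(a) -> (freed a); heap: [0-26 FREE]
Op 3: b = malloc(6) -> b = 0; heap: [0-5 ALLOC][6-26 FREE]
Op 4: c = malloc(9) -> c = 6; heap: [0-5 ALLOC][6-14 ALLOC][15-26 FREE]
free(c): c = 6 -> block [6-14 ALLOC]; mark free, coalesce with adjacent free neighbors -> [0-5 ALLOC][6-26 FREE]

Answer: [0-5 ALLOC][6-26 FREE]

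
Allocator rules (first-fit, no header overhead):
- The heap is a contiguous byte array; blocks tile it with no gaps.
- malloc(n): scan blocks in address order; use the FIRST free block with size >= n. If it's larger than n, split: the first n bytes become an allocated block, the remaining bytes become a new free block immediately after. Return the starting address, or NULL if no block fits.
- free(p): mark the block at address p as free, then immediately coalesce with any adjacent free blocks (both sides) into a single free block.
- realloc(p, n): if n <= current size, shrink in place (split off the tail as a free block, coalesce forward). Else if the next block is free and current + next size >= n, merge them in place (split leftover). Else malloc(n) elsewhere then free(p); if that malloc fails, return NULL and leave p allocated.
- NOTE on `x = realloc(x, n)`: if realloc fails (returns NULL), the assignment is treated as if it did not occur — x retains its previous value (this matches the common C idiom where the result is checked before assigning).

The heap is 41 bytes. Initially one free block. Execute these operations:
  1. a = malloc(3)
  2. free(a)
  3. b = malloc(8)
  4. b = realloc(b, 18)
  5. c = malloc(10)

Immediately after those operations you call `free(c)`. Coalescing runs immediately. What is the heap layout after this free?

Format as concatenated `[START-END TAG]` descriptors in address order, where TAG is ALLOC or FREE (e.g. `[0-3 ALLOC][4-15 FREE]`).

Op 1: a = malloc(3) -> a = 0; heap: [0-2 ALLOC][3-40 FREE]
Op 2: free(a) -> (freed a); heap: [0-40 FREE]
Op 3: b = malloc(8) -> b = 0; heap: [0-7 ALLOC][8-40 FREE]
Op 4: b = realloc(b, 18) -> b = 0; heap: [0-17 ALLOC][18-40 FREE]
Op 5: c = malloc(10) -> c = 18; heap: [0-17 ALLOC][18-27 ALLOC][28-40 FREE]
free(c): c = 18 -> block [18-27 ALLOC]; mark free, coalesce with adjacent free neighbors -> [0-17 ALLOC][18-40 FREE]

Answer: [0-17 ALLOC][18-40 FREE]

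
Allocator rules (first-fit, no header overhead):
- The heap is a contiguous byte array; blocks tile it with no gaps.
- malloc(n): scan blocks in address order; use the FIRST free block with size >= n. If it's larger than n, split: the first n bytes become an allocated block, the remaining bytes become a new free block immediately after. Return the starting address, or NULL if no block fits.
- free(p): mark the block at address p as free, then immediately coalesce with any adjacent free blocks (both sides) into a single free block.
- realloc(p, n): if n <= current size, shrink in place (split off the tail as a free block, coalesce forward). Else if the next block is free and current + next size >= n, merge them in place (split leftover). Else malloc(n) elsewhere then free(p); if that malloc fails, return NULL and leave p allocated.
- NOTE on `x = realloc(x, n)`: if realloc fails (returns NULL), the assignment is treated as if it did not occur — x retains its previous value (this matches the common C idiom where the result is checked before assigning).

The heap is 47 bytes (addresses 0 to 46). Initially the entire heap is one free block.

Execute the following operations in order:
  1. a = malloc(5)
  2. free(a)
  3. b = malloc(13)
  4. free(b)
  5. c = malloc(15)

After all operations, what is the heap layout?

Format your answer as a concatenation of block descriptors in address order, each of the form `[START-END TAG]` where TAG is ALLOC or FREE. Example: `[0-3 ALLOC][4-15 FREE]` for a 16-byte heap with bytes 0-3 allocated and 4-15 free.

Answer: [0-14 ALLOC][15-46 FREE]

Derivation:
Op 1: a = malloc(5) -> a = 0; heap: [0-4 ALLOC][5-46 FREE]
Op 2: free(a) -> (freed a); heap: [0-46 FREE]
Op 3: b = malloc(13) -> b = 0; heap: [0-12 ALLOC][13-46 FREE]
Op 4: free(b) -> (freed b); heap: [0-46 FREE]
Op 5: c = malloc(15) -> c = 0; heap: [0-14 ALLOC][15-46 FREE]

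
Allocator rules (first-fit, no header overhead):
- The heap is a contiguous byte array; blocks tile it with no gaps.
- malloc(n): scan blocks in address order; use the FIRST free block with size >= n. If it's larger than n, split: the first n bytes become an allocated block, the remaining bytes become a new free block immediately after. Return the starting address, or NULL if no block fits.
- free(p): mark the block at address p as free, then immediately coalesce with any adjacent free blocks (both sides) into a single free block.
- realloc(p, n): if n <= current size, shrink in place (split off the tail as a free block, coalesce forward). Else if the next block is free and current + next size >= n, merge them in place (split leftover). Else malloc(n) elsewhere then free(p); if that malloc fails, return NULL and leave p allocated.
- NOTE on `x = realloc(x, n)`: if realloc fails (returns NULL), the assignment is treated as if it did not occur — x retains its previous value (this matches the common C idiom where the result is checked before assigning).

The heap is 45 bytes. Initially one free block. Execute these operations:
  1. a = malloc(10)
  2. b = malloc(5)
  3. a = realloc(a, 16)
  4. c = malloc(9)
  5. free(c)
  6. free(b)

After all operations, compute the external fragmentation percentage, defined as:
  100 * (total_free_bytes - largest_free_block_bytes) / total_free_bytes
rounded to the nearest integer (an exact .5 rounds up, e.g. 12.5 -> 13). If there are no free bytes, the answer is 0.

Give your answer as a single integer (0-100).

Op 1: a = malloc(10) -> a = 0; heap: [0-9 ALLOC][10-44 FREE]
Op 2: b = malloc(5) -> b = 10; heap: [0-9 ALLOC][10-14 ALLOC][15-44 FREE]
Op 3: a = realloc(a, 16) -> a = 15; heap: [0-9 FREE][10-14 ALLOC][15-30 ALLOC][31-44 FREE]
Op 4: c = malloc(9) -> c = 0; heap: [0-8 ALLOC][9-9 FREE][10-14 ALLOC][15-30 ALLOC][31-44 FREE]
Op 5: free(c) -> (freed c); heap: [0-9 FREE][10-14 ALLOC][15-30 ALLOC][31-44 FREE]
Op 6: free(b) -> (freed b); heap: [0-14 FREE][15-30 ALLOC][31-44 FREE]
Free blocks: [15 14] total_free=29 largest=15 -> 100*(29-15)/29 = 1400/29 ≈ 48.276 -> rounds to 48

Answer: 48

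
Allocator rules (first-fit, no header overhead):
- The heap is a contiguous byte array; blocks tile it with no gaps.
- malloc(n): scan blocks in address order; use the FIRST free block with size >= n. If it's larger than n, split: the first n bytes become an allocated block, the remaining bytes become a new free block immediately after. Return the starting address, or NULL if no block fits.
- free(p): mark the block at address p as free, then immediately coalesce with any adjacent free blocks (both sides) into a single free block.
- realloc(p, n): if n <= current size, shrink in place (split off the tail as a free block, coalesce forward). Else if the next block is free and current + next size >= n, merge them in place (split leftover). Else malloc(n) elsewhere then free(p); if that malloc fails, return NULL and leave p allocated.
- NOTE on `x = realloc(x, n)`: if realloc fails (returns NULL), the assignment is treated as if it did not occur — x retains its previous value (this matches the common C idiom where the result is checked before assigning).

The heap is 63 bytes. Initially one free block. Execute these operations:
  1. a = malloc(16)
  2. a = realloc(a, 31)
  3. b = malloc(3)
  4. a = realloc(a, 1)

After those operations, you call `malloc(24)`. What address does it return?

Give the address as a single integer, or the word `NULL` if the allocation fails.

Op 1: a = malloc(16) -> a = 0; heap: [0-15 ALLOC][16-62 FREE]
Op 2: a = realloc(a, 31) -> a = 0; heap: [0-30 ALLOC][31-62 FREE]
Op 3: b = malloc(3) -> b = 31; heap: [0-30 ALLOC][31-33 ALLOC][34-62 FREE]
Op 4: a = realloc(a, 1) -> a = 0; heap: [0-0 ALLOC][1-30 FREE][31-33 ALLOC][34-62 FREE]
malloc(24): first-fit scan over [0-0 ALLOC][1-30 FREE][31-33 ALLOC][34-62 FREE] -> 1

Answer: 1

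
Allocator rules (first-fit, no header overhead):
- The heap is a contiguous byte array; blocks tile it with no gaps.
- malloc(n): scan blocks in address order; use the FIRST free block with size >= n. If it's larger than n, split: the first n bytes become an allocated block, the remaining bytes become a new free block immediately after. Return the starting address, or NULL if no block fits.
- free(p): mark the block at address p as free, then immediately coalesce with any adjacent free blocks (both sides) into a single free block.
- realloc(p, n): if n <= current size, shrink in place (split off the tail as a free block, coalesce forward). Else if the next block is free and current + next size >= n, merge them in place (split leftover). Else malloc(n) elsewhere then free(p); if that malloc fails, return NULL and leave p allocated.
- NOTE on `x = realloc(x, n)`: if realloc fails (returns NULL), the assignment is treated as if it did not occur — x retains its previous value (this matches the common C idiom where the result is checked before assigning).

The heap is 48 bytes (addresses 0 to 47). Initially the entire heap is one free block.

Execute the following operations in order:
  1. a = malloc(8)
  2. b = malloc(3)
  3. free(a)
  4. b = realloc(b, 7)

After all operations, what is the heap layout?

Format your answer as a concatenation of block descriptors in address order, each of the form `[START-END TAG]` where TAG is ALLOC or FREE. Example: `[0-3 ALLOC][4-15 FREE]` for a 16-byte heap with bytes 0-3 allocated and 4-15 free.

Answer: [0-7 FREE][8-14 ALLOC][15-47 FREE]

Derivation:
Op 1: a = malloc(8) -> a = 0; heap: [0-7 ALLOC][8-47 FREE]
Op 2: b = malloc(3) -> b = 8; heap: [0-7 ALLOC][8-10 ALLOC][11-47 FREE]
Op 3: free(a) -> (freed a); heap: [0-7 FREE][8-10 ALLOC][11-47 FREE]
Op 4: b = realloc(b, 7) -> b = 8; heap: [0-7 FREE][8-14 ALLOC][15-47 FREE]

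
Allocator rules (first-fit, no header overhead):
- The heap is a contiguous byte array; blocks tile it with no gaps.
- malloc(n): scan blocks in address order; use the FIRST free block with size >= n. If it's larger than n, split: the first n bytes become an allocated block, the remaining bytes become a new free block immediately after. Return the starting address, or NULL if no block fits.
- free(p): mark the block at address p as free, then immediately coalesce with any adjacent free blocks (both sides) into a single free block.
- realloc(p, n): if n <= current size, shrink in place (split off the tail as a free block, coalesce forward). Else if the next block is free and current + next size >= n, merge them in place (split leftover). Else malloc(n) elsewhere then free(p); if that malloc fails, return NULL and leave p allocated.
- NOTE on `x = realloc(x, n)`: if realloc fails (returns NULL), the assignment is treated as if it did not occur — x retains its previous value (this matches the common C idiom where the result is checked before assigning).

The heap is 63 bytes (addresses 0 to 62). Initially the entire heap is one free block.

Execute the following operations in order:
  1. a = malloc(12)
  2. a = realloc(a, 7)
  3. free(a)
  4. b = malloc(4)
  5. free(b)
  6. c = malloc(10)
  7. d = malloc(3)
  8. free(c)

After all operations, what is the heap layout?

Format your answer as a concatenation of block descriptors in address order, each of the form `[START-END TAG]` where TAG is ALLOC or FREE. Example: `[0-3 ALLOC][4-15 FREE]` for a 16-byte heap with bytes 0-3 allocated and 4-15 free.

Answer: [0-9 FREE][10-12 ALLOC][13-62 FREE]

Derivation:
Op 1: a = malloc(12) -> a = 0; heap: [0-11 ALLOC][12-62 FREE]
Op 2: a = realloc(a, 7) -> a = 0; heap: [0-6 ALLOC][7-62 FREE]
Op 3: free(a) -> (freed a); heap: [0-62 FREE]
Op 4: b = malloc(4) -> b = 0; heap: [0-3 ALLOC][4-62 FREE]
Op 5: free(b) -> (freed b); heap: [0-62 FREE]
Op 6: c = malloc(10) -> c = 0; heap: [0-9 ALLOC][10-62 FREE]
Op 7: d = malloc(3) -> d = 10; heap: [0-9 ALLOC][10-12 ALLOC][13-62 FREE]
Op 8: free(c) -> (freed c); heap: [0-9 FREE][10-12 ALLOC][13-62 FREE]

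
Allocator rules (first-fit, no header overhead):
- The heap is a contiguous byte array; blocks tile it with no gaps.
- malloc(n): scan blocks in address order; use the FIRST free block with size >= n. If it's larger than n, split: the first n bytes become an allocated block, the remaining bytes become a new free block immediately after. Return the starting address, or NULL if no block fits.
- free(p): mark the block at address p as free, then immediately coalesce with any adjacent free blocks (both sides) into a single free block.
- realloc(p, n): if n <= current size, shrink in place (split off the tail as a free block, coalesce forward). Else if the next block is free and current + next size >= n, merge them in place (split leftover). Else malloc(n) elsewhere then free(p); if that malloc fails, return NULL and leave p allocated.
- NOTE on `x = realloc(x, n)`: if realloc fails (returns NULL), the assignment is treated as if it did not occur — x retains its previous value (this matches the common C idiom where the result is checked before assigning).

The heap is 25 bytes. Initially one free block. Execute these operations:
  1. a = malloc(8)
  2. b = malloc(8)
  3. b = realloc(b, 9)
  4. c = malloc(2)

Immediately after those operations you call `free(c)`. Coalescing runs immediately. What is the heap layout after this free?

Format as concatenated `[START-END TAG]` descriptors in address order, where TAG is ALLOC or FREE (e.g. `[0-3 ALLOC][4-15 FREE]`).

Op 1: a = malloc(8) -> a = 0; heap: [0-7 ALLOC][8-24 FREE]
Op 2: b = malloc(8) -> b = 8; heap: [0-7 ALLOC][8-15 ALLOC][16-24 FREE]
Op 3: b = realloc(b, 9) -> b = 8; heap: [0-7 ALLOC][8-16 ALLOC][17-24 FREE]
Op 4: c = malloc(2) -> c = 17; heap: [0-7 ALLOC][8-16 ALLOC][17-18 ALLOC][19-24 FREE]
free(c): c = 17 -> block [17-18 ALLOC]; mark free, coalesce with adjacent free neighbors -> [0-7 ALLOC][8-16 ALLOC][17-24 FREE]

Answer: [0-7 ALLOC][8-16 ALLOC][17-24 FREE]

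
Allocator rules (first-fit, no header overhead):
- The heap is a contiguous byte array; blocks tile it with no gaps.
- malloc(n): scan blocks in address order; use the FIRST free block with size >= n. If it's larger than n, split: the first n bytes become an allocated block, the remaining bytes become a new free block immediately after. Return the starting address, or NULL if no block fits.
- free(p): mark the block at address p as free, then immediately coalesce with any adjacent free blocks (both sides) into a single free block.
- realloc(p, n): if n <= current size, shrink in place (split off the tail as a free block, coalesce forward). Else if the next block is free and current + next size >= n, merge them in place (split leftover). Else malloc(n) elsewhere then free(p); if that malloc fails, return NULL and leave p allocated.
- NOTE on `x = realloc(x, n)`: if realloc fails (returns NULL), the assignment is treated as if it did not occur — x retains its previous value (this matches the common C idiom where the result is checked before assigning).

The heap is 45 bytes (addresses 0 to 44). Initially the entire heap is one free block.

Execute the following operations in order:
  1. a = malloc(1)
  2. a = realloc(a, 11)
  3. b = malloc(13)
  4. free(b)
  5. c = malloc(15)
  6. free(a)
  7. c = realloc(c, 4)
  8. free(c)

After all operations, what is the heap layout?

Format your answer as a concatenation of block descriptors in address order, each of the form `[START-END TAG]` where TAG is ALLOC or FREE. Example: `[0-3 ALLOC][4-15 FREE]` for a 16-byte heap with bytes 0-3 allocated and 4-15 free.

Op 1: a = malloc(1) -> a = 0; heap: [0-0 ALLOC][1-44 FREE]
Op 2: a = realloc(a, 11) -> a = 0; heap: [0-10 ALLOC][11-44 FREE]
Op 3: b = malloc(13) -> b = 11; heap: [0-10 ALLOC][11-23 ALLOC][24-44 FREE]
Op 4: free(b) -> (freed b); heap: [0-10 ALLOC][11-44 FREE]
Op 5: c = malloc(15) -> c = 11; heap: [0-10 ALLOC][11-25 ALLOC][26-44 FREE]
Op 6: free(a) -> (freed a); heap: [0-10 FREE][11-25 ALLOC][26-44 FREE]
Op 7: c = realloc(c, 4) -> c = 11; heap: [0-10 FREE][11-14 ALLOC][15-44 FREE]
Op 8: free(c) -> (freed c); heap: [0-44 FREE]

Answer: [0-44 FREE]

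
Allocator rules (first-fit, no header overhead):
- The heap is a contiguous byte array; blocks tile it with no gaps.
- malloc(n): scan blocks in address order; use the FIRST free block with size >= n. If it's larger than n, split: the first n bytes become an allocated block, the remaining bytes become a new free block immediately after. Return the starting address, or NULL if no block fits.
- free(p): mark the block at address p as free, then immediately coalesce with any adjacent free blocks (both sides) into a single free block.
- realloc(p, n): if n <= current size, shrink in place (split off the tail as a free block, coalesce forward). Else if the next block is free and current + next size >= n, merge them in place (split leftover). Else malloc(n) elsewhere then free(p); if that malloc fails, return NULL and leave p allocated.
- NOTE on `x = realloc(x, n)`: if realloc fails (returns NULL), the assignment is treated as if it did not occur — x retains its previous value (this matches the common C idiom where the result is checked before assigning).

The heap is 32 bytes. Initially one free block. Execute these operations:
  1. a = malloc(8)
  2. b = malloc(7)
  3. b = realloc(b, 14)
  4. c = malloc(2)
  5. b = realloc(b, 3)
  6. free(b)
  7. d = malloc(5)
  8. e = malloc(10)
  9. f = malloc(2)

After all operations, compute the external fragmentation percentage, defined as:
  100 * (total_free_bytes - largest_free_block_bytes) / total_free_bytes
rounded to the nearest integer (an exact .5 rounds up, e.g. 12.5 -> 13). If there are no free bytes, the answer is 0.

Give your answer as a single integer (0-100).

Answer: 47

Derivation:
Op 1: a = malloc(8) -> a = 0; heap: [0-7 ALLOC][8-31 FREE]
Op 2: b = malloc(7) -> b = 8; heap: [0-7 ALLOC][8-14 ALLOC][15-31 FREE]
Op 3: b = realloc(b, 14) -> b = 8; heap: [0-7 ALLOC][8-21 ALLOC][22-31 FREE]
Op 4: c = malloc(2) -> c = 22; heap: [0-7 ALLOC][8-21 ALLOC][22-23 ALLOC][24-31 FREE]
Op 5: b = realloc(b, 3) -> b = 8; heap: [0-7 ALLOC][8-10 ALLOC][11-21 FREE][22-23 ALLOC][24-31 FREE]
Op 6: free(b) -> (freed b); heap: [0-7 ALLOC][8-21 FREE][22-23 ALLOC][24-31 FREE]
Op 7: d = malloc(5) -> d = 8; heap: [0-7 ALLOC][8-12 ALLOC][13-21 FREE][22-23 ALLOC][24-31 FREE]
Op 8: e = malloc(10) -> e = NULL; heap: [0-7 ALLOC][8-12 ALLOC][13-21 FREE][22-23 ALLOC][24-31 FREE]
Op 9: f = malloc(2) -> f = 13; heap: [0-7 ALLOC][8-12 ALLOC][13-14 ALLOC][15-21 FREE][22-23 ALLOC][24-31 FREE]
Free blocks: [7 8] total_free=15 largest=8 -> 100*(15-8)/15 = 700/15 ≈ 46.667 -> rounds to 47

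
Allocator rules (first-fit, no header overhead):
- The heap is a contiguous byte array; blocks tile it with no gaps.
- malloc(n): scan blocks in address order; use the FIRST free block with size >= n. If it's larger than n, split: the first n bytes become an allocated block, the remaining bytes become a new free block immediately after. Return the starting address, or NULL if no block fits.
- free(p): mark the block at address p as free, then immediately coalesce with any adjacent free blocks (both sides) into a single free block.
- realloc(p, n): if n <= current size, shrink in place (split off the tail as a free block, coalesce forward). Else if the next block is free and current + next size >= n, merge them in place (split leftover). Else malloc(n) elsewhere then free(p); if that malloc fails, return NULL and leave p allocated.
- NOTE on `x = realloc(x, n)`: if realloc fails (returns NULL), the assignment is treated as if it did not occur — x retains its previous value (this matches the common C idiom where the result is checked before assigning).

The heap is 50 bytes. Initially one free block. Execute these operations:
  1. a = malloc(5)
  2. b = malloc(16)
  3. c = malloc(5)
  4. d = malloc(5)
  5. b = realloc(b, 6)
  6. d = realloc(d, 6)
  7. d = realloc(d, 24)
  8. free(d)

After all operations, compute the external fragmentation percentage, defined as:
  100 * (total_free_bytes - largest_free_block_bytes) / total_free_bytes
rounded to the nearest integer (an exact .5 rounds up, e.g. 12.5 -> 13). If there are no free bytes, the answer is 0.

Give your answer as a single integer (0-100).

Op 1: a = malloc(5) -> a = 0; heap: [0-4 ALLOC][5-49 FREE]
Op 2: b = malloc(16) -> b = 5; heap: [0-4 ALLOC][5-20 ALLOC][21-49 FREE]
Op 3: c = malloc(5) -> c = 21; heap: [0-4 ALLOC][5-20 ALLOC][21-25 ALLOC][26-49 FREE]
Op 4: d = malloc(5) -> d = 26; heap: [0-4 ALLOC][5-20 ALLOC][21-25 ALLOC][26-30 ALLOC][31-49 FREE]
Op 5: b = realloc(b, 6) -> b = 5; heap: [0-4 ALLOC][5-10 ALLOC][11-20 FREE][21-25 ALLOC][26-30 ALLOC][31-49 FREE]
Op 6: d = realloc(d, 6) -> d = 26; heap: [0-4 ALLOC][5-10 ALLOC][11-20 FREE][21-25 ALLOC][26-31 ALLOC][32-49 FREE]
Op 7: d = realloc(d, 24) -> d = 26; heap: [0-4 ALLOC][5-10 ALLOC][11-20 FREE][21-25 ALLOC][26-49 ALLOC]
Op 8: free(d) -> (freed d); heap: [0-4 ALLOC][5-10 ALLOC][11-20 FREE][21-25 ALLOC][26-49 FREE]
Free blocks: [10 24] total_free=34 largest=24 -> 100*(34-24)/34 = 1000/34 ≈ 29.412 -> rounds to 29

Answer: 29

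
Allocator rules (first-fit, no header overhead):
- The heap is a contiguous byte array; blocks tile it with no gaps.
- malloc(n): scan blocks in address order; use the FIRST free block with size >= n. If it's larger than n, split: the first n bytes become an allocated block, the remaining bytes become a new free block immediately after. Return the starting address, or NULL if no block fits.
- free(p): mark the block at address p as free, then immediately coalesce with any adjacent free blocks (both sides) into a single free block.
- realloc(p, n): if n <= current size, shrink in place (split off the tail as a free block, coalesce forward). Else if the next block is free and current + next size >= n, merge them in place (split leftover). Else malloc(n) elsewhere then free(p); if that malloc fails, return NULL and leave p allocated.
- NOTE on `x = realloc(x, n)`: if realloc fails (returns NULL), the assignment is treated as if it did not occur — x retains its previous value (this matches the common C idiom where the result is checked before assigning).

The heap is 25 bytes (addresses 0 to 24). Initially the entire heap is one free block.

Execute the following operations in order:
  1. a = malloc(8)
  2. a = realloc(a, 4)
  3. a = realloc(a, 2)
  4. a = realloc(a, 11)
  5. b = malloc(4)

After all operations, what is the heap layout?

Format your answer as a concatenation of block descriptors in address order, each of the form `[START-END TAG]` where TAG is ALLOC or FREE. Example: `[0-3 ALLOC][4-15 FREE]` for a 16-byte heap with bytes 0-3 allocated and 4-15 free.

Op 1: a = malloc(8) -> a = 0; heap: [0-7 ALLOC][8-24 FREE]
Op 2: a = realloc(a, 4) -> a = 0; heap: [0-3 ALLOC][4-24 FREE]
Op 3: a = realloc(a, 2) -> a = 0; heap: [0-1 ALLOC][2-24 FREE]
Op 4: a = realloc(a, 11) -> a = 0; heap: [0-10 ALLOC][11-24 FREE]
Op 5: b = malloc(4) -> b = 11; heap: [0-10 ALLOC][11-14 ALLOC][15-24 FREE]

Answer: [0-10 ALLOC][11-14 ALLOC][15-24 FREE]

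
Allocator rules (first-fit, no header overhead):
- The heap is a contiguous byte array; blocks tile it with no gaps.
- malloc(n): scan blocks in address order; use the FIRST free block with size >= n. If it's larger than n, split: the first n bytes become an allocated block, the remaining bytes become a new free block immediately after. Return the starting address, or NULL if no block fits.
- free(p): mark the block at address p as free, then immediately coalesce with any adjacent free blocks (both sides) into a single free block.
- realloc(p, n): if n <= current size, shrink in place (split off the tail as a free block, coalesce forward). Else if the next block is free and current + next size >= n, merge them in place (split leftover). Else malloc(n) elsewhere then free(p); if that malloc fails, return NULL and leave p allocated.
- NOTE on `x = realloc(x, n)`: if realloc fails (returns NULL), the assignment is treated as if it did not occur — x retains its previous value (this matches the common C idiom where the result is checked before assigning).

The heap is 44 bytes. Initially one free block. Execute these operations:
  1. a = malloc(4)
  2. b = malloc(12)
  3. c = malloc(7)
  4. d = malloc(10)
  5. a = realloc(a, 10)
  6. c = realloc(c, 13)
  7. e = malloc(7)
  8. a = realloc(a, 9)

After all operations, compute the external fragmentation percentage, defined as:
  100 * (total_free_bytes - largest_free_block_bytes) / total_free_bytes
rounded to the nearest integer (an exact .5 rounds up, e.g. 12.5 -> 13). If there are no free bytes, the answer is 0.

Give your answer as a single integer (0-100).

Answer: 33

Derivation:
Op 1: a = malloc(4) -> a = 0; heap: [0-3 ALLOC][4-43 FREE]
Op 2: b = malloc(12) -> b = 4; heap: [0-3 ALLOC][4-15 ALLOC][16-43 FREE]
Op 3: c = malloc(7) -> c = 16; heap: [0-3 ALLOC][4-15 ALLOC][16-22 ALLOC][23-43 FREE]
Op 4: d = malloc(10) -> d = 23; heap: [0-3 ALLOC][4-15 ALLOC][16-22 ALLOC][23-32 ALLOC][33-43 FREE]
Op 5: a = realloc(a, 10) -> a = 33; heap: [0-3 FREE][4-15 ALLOC][16-22 ALLOC][23-32 ALLOC][33-42 ALLOC][43-43 FREE]
Op 6: c = realloc(c, 13) -> NULL (c unchanged); heap: [0-3 FREE][4-15 ALLOC][16-22 ALLOC][23-32 ALLOC][33-42 ALLOC][43-43 FREE]
Op 7: e = malloc(7) -> e = NULL; heap: [0-3 FREE][4-15 ALLOC][16-22 ALLOC][23-32 ALLOC][33-42 ALLOC][43-43 FREE]
Op 8: a = realloc(a, 9) -> a = 33; heap: [0-3 FREE][4-15 ALLOC][16-22 ALLOC][23-32 ALLOC][33-41 ALLOC][42-43 FREE]
Free blocks: [4 2] total_free=6 largest=4 -> 100*(6-4)/6 = 200/6 ≈ 33.333 -> rounds to 33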